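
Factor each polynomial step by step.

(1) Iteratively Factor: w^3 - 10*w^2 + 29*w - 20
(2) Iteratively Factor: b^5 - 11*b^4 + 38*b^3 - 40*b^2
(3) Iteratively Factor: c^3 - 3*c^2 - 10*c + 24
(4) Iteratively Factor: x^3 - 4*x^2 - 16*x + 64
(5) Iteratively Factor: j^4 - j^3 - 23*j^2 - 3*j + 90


(1) = (w - 4)*(w^2 - 6*w + 5) = (w - 5)*(w - 4)*(w - 1)
(2) = (b - 4)*(b^4 - 7*b^3 + 10*b^2) = (b - 5)*(b - 4)*(b^3 - 2*b^2) = b*(b - 5)*(b - 4)*(b^2 - 2*b) = b*(b - 5)*(b - 4)*(b - 2)*(b)
(3) = (c - 2)*(c^2 - c - 12) = (c - 4)*(c - 2)*(c + 3)
(4) = (x - 4)*(x^2 - 16) = (x - 4)^2*(x + 4)
(5) = (j + 3)*(j^3 - 4*j^2 - 11*j + 30) = (j + 3)^2*(j^2 - 7*j + 10) = (j - 2)*(j + 3)^2*(j - 5)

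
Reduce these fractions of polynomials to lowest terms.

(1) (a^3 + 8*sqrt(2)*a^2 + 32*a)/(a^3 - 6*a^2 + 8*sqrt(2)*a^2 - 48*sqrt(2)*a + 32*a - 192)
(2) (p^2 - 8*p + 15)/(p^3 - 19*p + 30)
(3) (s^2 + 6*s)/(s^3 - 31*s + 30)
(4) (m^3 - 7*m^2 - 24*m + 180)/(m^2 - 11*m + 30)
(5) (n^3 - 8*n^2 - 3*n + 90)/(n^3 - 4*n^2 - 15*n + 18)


(1) = a/(a - 6)
(2) = (p - 5)/(p^2 + 3*p - 10)
(3) = s/(s^2 - 6*s + 5)
(4) = (m^2 - m - 30)/(m - 5)
(5) = (n - 5)/(n - 1)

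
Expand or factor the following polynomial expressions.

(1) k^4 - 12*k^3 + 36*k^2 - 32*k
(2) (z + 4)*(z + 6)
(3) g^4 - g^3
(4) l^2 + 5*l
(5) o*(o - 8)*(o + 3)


(1) = k*(k - 8)*(k - 2)^2
(2) = z^2 + 10*z + 24
(3) = g^3*(g - 1)
(4) = l*(l + 5)
(5) = o^3 - 5*o^2 - 24*o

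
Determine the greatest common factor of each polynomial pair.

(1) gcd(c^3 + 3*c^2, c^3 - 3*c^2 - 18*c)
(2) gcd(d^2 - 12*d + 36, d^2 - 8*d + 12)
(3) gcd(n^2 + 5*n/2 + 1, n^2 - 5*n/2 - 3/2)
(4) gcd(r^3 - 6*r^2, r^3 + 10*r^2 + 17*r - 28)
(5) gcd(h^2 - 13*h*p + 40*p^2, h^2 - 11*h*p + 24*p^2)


(1) = gcd(c^2*(c + 3), c*(c - 6)*(c + 3)) = c^2 + 3*c
(2) = d - 6
(3) = gcd((n + 1/2)*(n + 2), (n - 3)*(n + 1/2)) = n + 1/2
(4) = 1
(5) = -h + 8*p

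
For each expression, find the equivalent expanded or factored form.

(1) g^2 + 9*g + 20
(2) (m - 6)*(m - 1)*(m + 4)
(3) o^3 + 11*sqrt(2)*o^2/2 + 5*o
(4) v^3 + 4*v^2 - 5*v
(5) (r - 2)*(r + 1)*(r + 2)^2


(1) = (g + 4)*(g + 5)
(2) = m^3 - 3*m^2 - 22*m + 24
(3) = o*(o + sqrt(2)/2)*(o + 5*sqrt(2))
(4) = v*(v - 1)*(v + 5)
(5) = r^4 + 3*r^3 - 2*r^2 - 12*r - 8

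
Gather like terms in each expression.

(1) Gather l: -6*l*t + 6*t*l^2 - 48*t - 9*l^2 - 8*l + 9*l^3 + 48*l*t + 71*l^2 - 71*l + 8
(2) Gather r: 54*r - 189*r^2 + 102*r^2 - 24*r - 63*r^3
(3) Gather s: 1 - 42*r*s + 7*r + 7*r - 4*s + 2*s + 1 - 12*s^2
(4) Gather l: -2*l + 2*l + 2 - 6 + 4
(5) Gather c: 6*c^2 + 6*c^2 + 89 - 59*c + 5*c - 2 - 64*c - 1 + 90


(1) = 9*l^3 + l^2*(6*t + 62) + l*(42*t - 79) - 48*t + 8
(2) = -63*r^3 - 87*r^2 + 30*r
(3) = 14*r - 12*s^2 + s*(-42*r - 2) + 2
(4) = 0
(5) = 12*c^2 - 118*c + 176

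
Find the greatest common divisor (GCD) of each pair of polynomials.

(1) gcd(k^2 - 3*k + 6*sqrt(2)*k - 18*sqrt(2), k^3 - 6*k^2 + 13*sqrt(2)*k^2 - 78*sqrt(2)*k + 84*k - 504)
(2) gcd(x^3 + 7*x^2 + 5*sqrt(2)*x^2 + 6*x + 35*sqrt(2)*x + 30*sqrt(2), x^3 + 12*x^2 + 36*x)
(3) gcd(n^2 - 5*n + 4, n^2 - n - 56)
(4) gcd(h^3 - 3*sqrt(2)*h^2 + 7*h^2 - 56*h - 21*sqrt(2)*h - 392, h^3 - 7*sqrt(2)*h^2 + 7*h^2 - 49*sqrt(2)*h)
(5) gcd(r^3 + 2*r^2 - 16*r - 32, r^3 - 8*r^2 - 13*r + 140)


(1) = k + 6*sqrt(2)
(2) = gcd((x + 1)*(x + 6)*(x + 5*sqrt(2)), x*(x + 6)^2) = x + 6
(3) = 1
(4) = h^2 + h*(7 - 7*sqrt(2)) - 49*sqrt(2)
(5) = r + 4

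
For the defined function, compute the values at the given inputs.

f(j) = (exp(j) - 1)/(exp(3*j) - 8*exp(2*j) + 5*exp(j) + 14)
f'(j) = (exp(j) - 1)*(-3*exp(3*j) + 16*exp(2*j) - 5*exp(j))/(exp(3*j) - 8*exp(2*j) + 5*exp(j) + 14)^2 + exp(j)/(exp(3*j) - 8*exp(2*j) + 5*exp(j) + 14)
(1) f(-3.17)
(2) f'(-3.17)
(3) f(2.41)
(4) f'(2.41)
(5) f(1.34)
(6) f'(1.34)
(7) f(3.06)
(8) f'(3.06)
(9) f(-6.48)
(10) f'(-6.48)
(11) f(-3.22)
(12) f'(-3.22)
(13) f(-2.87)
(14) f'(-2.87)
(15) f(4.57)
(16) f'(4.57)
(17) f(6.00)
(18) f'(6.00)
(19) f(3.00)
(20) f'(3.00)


(1) = -0.07
(2) = 0.00
(3) = 0.02
(4) = -0.08
(5) = -0.10
(6) = 0.03
(7) = 0.00
(8) = -0.01
(9) = -0.07
(10) = 0.00
(11) = -0.07
(12) = 0.00
(13) = -0.07
(14) = 0.01
(15) = 0.00
(16) = -0.00
(17) = 0.00
(18) = -0.00
(19) = 0.00
(20) = -0.01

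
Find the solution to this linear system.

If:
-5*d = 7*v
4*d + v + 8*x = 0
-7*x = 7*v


Then:
d = 0
v = 0
x = 0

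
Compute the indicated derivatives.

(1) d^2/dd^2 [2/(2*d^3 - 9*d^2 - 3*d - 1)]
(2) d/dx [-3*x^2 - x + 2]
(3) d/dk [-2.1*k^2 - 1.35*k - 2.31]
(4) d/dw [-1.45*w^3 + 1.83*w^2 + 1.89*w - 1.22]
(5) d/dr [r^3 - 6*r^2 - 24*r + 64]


(1) = 12*((3 - 2*d)*(-2*d^3 + 9*d^2 + 3*d + 1) - 3*(-2*d^2 + 6*d + 1)^2)/(-2*d^3 + 9*d^2 + 3*d + 1)^3
(2) = -6*x - 1
(3) = -4.2*k - 1.35
(4) = -4.35*w^2 + 3.66*w + 1.89
(5) = 3*r^2 - 12*r - 24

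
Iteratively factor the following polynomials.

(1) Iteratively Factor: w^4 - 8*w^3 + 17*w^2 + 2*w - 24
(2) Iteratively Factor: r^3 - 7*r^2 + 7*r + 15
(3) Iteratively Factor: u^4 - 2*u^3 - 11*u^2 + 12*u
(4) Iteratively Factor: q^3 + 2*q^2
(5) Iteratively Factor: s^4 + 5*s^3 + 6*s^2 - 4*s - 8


(1) = (w - 2)*(w^3 - 6*w^2 + 5*w + 12) = (w - 4)*(w - 2)*(w^2 - 2*w - 3) = (w - 4)*(w - 2)*(w + 1)*(w - 3)
(2) = (r - 5)*(r^2 - 2*r - 3) = (r - 5)*(r - 3)*(r + 1)
(3) = (u)*(u^3 - 2*u^2 - 11*u + 12) = u*(u + 3)*(u^2 - 5*u + 4) = u*(u - 4)*(u + 3)*(u - 1)
(4) = (q + 2)*(q^2) = q*(q + 2)*(q)
(5) = (s + 2)*(s^3 + 3*s^2 - 4) = (s - 1)*(s + 2)*(s^2 + 4*s + 4) = (s - 1)*(s + 2)^2*(s + 2)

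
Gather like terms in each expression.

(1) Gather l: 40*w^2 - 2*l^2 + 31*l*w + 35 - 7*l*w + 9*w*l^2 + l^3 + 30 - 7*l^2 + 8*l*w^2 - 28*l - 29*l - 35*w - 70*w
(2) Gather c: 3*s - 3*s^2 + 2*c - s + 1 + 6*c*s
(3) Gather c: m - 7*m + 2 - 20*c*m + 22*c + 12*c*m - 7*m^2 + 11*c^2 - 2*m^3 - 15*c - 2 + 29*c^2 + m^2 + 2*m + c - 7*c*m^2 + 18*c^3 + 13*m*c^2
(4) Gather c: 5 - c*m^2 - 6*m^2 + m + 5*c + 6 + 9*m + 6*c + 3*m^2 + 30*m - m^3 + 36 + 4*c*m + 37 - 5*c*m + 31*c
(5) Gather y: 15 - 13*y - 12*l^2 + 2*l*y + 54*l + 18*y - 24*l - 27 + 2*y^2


(1) = l^3 + l^2*(9*w - 9) + l*(8*w^2 + 24*w - 57) + 40*w^2 - 105*w + 65
(2) = c*(6*s + 2) - 3*s^2 + 2*s + 1
(3) = 18*c^3 + c^2*(13*m + 40) + c*(-7*m^2 - 8*m + 8) - 2*m^3 - 6*m^2 - 4*m
(4) = c*(-m^2 - m + 42) - m^3 - 3*m^2 + 40*m + 84
(5) = -12*l^2 + 30*l + 2*y^2 + y*(2*l + 5) - 12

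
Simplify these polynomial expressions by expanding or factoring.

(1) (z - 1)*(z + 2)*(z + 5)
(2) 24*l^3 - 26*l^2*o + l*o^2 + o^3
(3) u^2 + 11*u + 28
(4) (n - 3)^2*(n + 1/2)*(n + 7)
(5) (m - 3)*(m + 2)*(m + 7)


(1) = z^3 + 6*z^2 + 3*z - 10
(2) = (-4*l + o)*(-l + o)*(6*l + o)
(3) = (u + 4)*(u + 7)
(4) = n^4 + 3*n^3/2 - 65*n^2/2 + 93*n/2 + 63/2
(5) = m^3 + 6*m^2 - 13*m - 42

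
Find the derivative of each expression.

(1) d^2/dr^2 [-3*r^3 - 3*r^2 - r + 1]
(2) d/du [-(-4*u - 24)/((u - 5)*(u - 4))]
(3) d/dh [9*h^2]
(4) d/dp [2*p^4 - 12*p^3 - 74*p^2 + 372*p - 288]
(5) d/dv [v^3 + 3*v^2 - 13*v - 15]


(1) = -18*r - 6
(2) = 4*(-u^2 - 12*u + 74)/(u^4 - 18*u^3 + 121*u^2 - 360*u + 400)
(3) = 18*h
(4) = 8*p^3 - 36*p^2 - 148*p + 372
(5) = 3*v^2 + 6*v - 13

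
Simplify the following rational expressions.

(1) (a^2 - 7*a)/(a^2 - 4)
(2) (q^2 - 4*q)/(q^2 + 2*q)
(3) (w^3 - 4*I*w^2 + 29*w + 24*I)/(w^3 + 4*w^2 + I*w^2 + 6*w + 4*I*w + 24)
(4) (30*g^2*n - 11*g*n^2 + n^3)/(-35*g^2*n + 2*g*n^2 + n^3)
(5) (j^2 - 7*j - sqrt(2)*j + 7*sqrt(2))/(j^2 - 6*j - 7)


(1) = (a^2 - 7*a)/(a^2 - 4)
(2) = (q - 4)/(q + 2)
(3) = (w^2 - 7*I*w + 8)/(w^2 + w*(4 - 2*I) - 8*I)
(4) = (-6*g + n)/(7*g + n)
(5) = (j - sqrt(2))/(j + 1)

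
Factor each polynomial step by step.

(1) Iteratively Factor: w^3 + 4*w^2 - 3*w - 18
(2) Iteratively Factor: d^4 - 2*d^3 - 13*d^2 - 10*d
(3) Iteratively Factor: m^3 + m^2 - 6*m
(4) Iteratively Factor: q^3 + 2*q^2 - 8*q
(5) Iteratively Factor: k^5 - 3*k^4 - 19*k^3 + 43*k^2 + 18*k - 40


(1) = (w - 2)*(w^2 + 6*w + 9) = (w - 2)*(w + 3)*(w + 3)
(2) = (d + 2)*(d^3 - 4*d^2 - 5*d) = d*(d + 2)*(d^2 - 4*d - 5) = d*(d - 5)*(d + 2)*(d + 1)
(3) = (m - 2)*(m^2 + 3*m) = m*(m - 2)*(m + 3)
(4) = (q - 2)*(q^2 + 4*q) = q*(q - 2)*(q + 4)
(5) = (k - 5)*(k^4 + 2*k^3 - 9*k^2 - 2*k + 8) = (k - 5)*(k + 1)*(k^3 + k^2 - 10*k + 8) = (k - 5)*(k - 1)*(k + 1)*(k^2 + 2*k - 8) = (k - 5)*(k - 2)*(k - 1)*(k + 1)*(k + 4)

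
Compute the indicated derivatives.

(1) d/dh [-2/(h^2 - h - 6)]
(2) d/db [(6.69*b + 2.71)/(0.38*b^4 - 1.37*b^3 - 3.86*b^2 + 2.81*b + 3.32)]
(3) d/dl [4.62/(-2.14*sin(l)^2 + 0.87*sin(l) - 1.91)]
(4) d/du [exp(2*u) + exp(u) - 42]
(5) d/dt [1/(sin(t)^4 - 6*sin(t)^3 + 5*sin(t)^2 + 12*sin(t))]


(1) = 2*(2*h - 1)/(-h^2 + h + 6)^2
(2) = (-7.6266*b^4 + 14.2114*b^3 + 36.9615*b^2 + 20.9212*b + 14.5957)/(0.1444*b^8 - 1.0412*b^7 - 1.0567*b^6 + 12.712*b^5 + 9.7234*b^4 - 30.79*b^3 - 17.7343*b^2 + 18.6584*b + 11.0224)
(3) = (19.7736*sin(l) - 4.0194)*cos(l)/(2.14*sin(l)^2 - 0.87*sin(l) + 1.91)^2
(4) = (2*exp(u) + 1)*exp(u)
(5) = 2*(-2*sin(t)^3 + 9*sin(t)^2 - 5*sin(t) - 6)*cos(t)/((sin(t)^3 - 6*sin(t)^2 + 5*sin(t) + 12)^2*sin(t)^2)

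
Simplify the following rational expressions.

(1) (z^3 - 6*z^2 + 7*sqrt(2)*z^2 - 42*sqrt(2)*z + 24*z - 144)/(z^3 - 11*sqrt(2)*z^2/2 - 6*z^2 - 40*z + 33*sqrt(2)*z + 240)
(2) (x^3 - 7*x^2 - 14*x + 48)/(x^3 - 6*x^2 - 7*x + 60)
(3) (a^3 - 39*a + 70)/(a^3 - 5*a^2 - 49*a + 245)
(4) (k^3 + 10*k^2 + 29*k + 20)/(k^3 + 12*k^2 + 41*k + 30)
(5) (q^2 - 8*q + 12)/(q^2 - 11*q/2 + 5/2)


(1) = (2*z^2 + 14*sqrt(2)*z + 48)/(2*z^2 - 11*sqrt(2)*z - 80)
(2) = (x^2 - 10*x + 16)/(x^2 - 9*x + 20)
(3) = (a - 2)/(a - 7)
(4) = (k + 4)/(k + 6)
(5) = (2*q^2 - 16*q + 24)/(2*q^2 - 11*q + 5)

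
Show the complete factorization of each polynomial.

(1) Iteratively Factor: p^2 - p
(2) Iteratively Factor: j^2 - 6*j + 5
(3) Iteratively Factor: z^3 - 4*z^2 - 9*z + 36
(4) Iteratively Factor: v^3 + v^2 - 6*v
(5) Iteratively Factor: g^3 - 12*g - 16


(1) = (p)*(p - 1)
(2) = (j - 1)*(j - 5)
(3) = (z - 3)*(z^2 - z - 12) = (z - 3)*(z + 3)*(z - 4)
(4) = (v + 3)*(v^2 - 2*v) = (v - 2)*(v + 3)*(v)
(5) = (g + 2)*(g^2 - 2*g - 8) = (g - 4)*(g + 2)*(g + 2)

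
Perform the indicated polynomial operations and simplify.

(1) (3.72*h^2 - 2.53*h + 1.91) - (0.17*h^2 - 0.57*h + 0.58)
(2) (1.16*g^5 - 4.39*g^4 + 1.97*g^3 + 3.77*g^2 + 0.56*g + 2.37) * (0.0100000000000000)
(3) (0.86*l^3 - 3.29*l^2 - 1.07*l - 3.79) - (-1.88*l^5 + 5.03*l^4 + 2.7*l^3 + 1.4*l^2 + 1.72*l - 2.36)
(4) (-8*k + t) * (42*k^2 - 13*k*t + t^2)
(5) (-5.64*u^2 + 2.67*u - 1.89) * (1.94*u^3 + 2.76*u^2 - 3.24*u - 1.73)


(1) = 3.55*h^2 - 1.96*h + 1.33
(2) = 0.0116*g^5 - 0.0439*g^4 + 0.0197*g^3 + 0.0377*g^2 + 0.0056*g + 0.0237
(3) = 1.88*l^5 - 5.03*l^4 - 1.84*l^3 - 4.69*l^2 - 2.79*l - 1.43
(4) = -336*k^3 + 146*k^2*t - 21*k*t^2 + t^3
(5) = -10.9416*u^5 - 10.3866*u^4 + 21.9762*u^3 - 4.11*u^2 + 1.5045*u + 3.2697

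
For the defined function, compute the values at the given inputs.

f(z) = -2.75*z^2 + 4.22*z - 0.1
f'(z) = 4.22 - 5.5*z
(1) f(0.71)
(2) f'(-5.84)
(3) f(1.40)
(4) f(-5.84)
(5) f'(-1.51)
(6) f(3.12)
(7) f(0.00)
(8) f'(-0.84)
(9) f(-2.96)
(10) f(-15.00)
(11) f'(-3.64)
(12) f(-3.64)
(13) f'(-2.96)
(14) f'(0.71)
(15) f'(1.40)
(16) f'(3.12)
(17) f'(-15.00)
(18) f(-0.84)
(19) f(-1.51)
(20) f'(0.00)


(1) = 1.51
(2) = 36.34
(3) = 0.42
(4) = -118.54
(5) = 12.52
(6) = -13.70
(7) = -0.10
(8) = 8.84
(9) = -36.69
(10) = -682.15
(11) = 24.24
(12) = -51.90
(13) = 20.50
(14) = 0.31
(15) = -3.48
(16) = -12.94
(17) = 86.72
(18) = -5.59
(19) = -12.74
(20) = 4.22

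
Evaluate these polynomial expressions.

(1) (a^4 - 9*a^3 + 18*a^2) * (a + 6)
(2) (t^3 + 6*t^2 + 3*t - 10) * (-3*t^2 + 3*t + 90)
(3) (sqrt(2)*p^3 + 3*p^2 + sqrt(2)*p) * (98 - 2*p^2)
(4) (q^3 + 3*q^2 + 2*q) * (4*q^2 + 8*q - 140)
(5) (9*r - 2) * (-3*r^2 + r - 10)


(1) = a^5 - 3*a^4 - 36*a^3 + 108*a^2
(2) = -3*t^5 - 15*t^4 + 99*t^3 + 579*t^2 + 240*t - 900
(3) = -2*sqrt(2)*p^5 - 6*p^4 + 96*sqrt(2)*p^3 + 294*p^2 + 98*sqrt(2)*p
(4) = 4*q^5 + 20*q^4 - 108*q^3 - 404*q^2 - 280*q
(5) = -27*r^3 + 15*r^2 - 92*r + 20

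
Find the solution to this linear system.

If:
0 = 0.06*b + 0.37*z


Then:
b = -6.16666666666667*z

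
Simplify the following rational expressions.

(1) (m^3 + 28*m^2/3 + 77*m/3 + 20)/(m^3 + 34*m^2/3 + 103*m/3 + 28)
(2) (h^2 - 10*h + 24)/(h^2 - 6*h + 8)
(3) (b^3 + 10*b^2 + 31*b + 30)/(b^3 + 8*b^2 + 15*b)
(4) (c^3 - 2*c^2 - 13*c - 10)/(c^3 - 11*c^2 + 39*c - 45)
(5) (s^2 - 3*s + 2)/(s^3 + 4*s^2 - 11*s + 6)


(1) = (m + 5)/(m + 7)
(2) = (h - 6)/(h - 2)
(3) = (b + 2)/b
(4) = (c^2 + 3*c + 2)/(c^2 - 6*c + 9)
(5) = (s - 2)/(s^2 + 5*s - 6)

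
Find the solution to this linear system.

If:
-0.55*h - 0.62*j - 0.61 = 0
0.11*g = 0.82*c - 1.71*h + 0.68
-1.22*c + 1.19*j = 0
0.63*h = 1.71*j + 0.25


Then:
c = -0.38
g = 13.70
h = -0.67
j = -0.39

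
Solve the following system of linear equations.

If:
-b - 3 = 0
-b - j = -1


Then:
b = -3
j = 4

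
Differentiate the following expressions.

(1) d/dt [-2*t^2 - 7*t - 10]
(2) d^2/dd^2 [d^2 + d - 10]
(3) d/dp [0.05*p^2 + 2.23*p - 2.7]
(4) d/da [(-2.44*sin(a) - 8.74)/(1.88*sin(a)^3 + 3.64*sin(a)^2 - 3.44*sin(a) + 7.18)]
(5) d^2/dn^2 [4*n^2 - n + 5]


(1) = -4*t - 7
(2) = 2
(3) = 0.1*p + 2.23
(4) = (9.1744*sin(a)^3 + 58.1752*sin(a)^2 + 63.6272*sin(a) - 47.5848)*cos(a)/(3.5344*sin(a)^6 + 13.6864*sin(a)^5 + 0.3152*sin(a)^4 + 1.9536*sin(a)^3 + 64.104*sin(a)^2 - 49.3984*sin(a) + 51.5524)
(5) = 8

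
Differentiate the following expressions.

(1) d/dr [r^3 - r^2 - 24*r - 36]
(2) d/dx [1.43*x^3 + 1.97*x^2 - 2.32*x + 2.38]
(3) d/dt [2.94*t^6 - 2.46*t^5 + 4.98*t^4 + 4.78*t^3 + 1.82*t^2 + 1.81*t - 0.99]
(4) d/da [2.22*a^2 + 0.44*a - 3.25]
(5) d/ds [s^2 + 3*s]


(1) = 3*r^2 - 2*r - 24
(2) = 4.29*x^2 + 3.94*x - 2.32
(3) = 17.64*t^5 - 12.3*t^4 + 19.92*t^3 + 14.34*t^2 + 3.64*t + 1.81
(4) = 4.44*a + 0.44
(5) = 2*s + 3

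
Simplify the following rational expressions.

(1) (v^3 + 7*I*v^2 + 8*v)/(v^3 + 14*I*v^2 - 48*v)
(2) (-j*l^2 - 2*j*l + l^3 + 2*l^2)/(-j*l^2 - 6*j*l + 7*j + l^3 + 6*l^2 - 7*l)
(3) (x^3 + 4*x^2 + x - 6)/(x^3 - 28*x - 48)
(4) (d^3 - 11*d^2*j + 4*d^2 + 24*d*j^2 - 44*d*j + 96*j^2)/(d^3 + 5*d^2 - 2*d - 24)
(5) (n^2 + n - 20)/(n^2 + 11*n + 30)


(1) = (v - I)/(v + 6*I)
(2) = (l^2 + 2*l)/(l^2 + 6*l - 7)
(3) = (x^2 + 2*x - 3)/(x^2 - 2*x - 24)
(4) = (d^2 - 11*d*j + 24*j^2)/(d^2 + d - 6)
(5) = (n - 4)/(n + 6)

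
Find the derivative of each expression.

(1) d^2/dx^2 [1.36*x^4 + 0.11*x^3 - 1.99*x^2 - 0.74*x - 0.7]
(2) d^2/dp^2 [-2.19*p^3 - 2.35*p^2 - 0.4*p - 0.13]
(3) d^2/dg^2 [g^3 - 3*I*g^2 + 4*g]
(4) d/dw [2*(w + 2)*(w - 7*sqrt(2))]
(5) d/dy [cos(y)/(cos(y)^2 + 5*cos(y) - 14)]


(1) = 16.32*x^2 + 0.66*x - 3.98
(2) = -13.14*p - 4.7
(3) = 6*g - 6*I
(4) = 4*w - 14*sqrt(2) + 4
(5) = (cos(y)^2 + 14)*sin(y)/((cos(y) - 2)^2*(cos(y) + 7)^2)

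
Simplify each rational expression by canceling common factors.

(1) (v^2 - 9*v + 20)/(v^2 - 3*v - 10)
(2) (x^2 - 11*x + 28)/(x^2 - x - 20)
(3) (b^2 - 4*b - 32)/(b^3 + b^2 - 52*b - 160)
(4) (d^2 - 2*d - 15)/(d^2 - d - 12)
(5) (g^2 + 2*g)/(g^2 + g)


(1) = (v - 4)/(v + 2)
(2) = (x^2 - 11*x + 28)/(x^2 - x - 20)
(3) = 1/(b + 5)
(4) = (d - 5)/(d - 4)
(5) = (g + 2)/(g + 1)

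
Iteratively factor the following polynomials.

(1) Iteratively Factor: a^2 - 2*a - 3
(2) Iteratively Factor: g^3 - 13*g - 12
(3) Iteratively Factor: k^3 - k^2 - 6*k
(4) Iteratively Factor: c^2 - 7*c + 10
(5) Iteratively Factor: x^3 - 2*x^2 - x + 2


(1) = (a - 3)*(a + 1)
(2) = (g + 3)*(g^2 - 3*g - 4) = (g + 1)*(g + 3)*(g - 4)
(3) = (k)*(k^2 - k - 6) = k*(k - 3)*(k + 2)
(4) = (c - 5)*(c - 2)
(5) = (x - 2)*(x^2 - 1) = (x - 2)*(x + 1)*(x - 1)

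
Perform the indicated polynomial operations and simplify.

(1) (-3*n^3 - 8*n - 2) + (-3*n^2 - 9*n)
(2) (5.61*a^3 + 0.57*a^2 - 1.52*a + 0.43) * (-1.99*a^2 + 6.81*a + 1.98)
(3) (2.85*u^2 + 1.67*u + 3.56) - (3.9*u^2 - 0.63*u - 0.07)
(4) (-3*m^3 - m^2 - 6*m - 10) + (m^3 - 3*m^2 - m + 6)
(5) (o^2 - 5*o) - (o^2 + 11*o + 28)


(1) = -3*n^3 - 3*n^2 - 17*n - 2
(2) = -11.1639*a^5 + 37.0698*a^4 + 18.0143*a^3 - 10.0783*a^2 - 0.0813*a + 0.8514
(3) = -1.05*u^2 + 2.3*u + 3.63
(4) = -2*m^3 - 4*m^2 - 7*m - 4
(5) = -16*o - 28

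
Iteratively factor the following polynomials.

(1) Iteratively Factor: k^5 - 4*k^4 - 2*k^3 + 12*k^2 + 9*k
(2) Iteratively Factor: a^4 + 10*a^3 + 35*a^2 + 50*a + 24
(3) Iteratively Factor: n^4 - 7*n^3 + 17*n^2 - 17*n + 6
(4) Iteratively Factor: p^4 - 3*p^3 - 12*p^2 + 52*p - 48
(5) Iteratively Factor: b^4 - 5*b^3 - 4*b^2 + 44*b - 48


(1) = (k + 1)*(k^4 - 5*k^3 + 3*k^2 + 9*k) = k*(k + 1)*(k^3 - 5*k^2 + 3*k + 9) = k*(k + 1)^2*(k^2 - 6*k + 9) = k*(k - 3)*(k + 1)^2*(k - 3)
(2) = (a + 2)*(a^3 + 8*a^2 + 19*a + 12) = (a + 2)*(a + 3)*(a^2 + 5*a + 4) = (a + 1)*(a + 2)*(a + 3)*(a + 4)
(3) = (n - 1)*(n^3 - 6*n^2 + 11*n - 6) = (n - 3)*(n - 1)*(n^2 - 3*n + 2) = (n - 3)*(n - 2)*(n - 1)*(n - 1)
(4) = (p + 4)*(p^3 - 7*p^2 + 16*p - 12) = (p - 2)*(p + 4)*(p^2 - 5*p + 6) = (p - 3)*(p - 2)*(p + 4)*(p - 2)
(5) = (b + 3)*(b^3 - 8*b^2 + 20*b - 16) = (b - 2)*(b + 3)*(b^2 - 6*b + 8) = (b - 2)^2*(b + 3)*(b - 4)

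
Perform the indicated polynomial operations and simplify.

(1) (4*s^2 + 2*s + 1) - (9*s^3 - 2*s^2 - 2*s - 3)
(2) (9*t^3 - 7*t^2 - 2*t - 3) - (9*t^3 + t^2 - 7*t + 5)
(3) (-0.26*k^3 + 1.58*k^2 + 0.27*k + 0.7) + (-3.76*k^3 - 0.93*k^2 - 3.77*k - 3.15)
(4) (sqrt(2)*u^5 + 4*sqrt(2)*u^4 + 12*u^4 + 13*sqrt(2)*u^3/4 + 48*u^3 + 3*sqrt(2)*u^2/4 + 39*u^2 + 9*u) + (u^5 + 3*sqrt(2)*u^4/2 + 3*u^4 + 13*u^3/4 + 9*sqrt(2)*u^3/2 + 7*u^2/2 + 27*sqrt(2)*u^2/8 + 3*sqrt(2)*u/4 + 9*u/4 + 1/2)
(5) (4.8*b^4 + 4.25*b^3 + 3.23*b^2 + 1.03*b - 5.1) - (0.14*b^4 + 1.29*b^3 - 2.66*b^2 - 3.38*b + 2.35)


(1) = -9*s^3 + 6*s^2 + 4*s + 4
(2) = -8*t^2 + 5*t - 8
(3) = -4.02*k^3 + 0.65*k^2 - 3.5*k - 2.45
(4) = u^5 + sqrt(2)*u^5 + 11*sqrt(2)*u^4/2 + 15*u^4 + 31*sqrt(2)*u^3/4 + 205*u^3/4 + 33*sqrt(2)*u^2/8 + 85*u^2/2 + 3*sqrt(2)*u/4 + 45*u/4 + 1/2
(5) = 4.66*b^4 + 2.96*b^3 + 5.89*b^2 + 4.41*b - 7.45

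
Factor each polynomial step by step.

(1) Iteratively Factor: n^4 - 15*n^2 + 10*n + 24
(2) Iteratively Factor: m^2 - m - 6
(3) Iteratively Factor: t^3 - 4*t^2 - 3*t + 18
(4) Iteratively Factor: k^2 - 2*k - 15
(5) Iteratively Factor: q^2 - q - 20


(1) = (n + 4)*(n^3 - 4*n^2 + n + 6) = (n - 2)*(n + 4)*(n^2 - 2*n - 3) = (n - 3)*(n - 2)*(n + 4)*(n + 1)
(2) = (m + 2)*(m - 3)
(3) = (t + 2)*(t^2 - 6*t + 9) = (t - 3)*(t + 2)*(t - 3)
(4) = (k + 3)*(k - 5)
(5) = (q - 5)*(q + 4)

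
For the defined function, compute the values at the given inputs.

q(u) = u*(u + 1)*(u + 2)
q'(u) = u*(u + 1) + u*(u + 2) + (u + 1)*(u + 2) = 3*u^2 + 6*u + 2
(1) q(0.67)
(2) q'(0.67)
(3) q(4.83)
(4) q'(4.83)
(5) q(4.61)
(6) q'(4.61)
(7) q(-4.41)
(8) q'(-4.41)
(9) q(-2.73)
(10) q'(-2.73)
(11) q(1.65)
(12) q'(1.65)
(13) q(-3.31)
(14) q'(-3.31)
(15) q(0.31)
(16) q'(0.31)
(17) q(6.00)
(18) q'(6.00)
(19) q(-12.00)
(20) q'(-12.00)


(1) = 2.99
(2) = 7.37
(3) = 192.33
(4) = 100.97
(5) = 170.95
(6) = 93.42
(7) = -36.24
(8) = 33.88
(9) = -3.45
(10) = 7.98
(11) = 15.96
(12) = 20.07
(13) = -10.02
(14) = 15.01
(15) = 0.94
(16) = 4.15
(17) = 336.00
(18) = 146.00
(19) = -1320.00
(20) = 362.00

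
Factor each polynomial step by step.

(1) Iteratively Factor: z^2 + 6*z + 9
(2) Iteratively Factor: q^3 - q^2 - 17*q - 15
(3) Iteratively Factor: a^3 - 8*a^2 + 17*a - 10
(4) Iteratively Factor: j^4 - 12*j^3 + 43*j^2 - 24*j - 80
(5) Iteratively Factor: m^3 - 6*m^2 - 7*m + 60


(1) = (z + 3)*(z + 3)
(2) = (q + 1)*(q^2 - 2*q - 15) = (q + 1)*(q + 3)*(q - 5)
(3) = (a - 2)*(a^2 - 6*a + 5) = (a - 5)*(a - 2)*(a - 1)
(4) = (j + 1)*(j^3 - 13*j^2 + 56*j - 80) = (j - 4)*(j + 1)*(j^2 - 9*j + 20) = (j - 4)^2*(j + 1)*(j - 5)
(5) = (m - 4)*(m^2 - 2*m - 15) = (m - 4)*(m + 3)*(m - 5)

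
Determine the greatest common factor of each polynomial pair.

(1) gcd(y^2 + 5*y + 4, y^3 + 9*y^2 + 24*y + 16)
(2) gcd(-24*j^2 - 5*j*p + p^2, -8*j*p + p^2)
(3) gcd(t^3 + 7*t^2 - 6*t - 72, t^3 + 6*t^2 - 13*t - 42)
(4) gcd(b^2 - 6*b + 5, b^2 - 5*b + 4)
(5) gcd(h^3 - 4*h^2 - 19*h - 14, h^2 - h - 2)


(1) = gcd((y + 1)*(y + 4), (y + 1)*(y + 4)^2) = y^2 + 5*y + 4
(2) = gcd((-8*j + p)*(3*j + p), p*(-8*j + p)) = -8*j + p
(3) = gcd((t - 3)*(t + 4)*(t + 6), (t - 3)*(t + 2)*(t + 7)) = t - 3
(4) = gcd((b - 5)*(b - 1), (b - 4)*(b - 1)) = b - 1
(5) = h + 1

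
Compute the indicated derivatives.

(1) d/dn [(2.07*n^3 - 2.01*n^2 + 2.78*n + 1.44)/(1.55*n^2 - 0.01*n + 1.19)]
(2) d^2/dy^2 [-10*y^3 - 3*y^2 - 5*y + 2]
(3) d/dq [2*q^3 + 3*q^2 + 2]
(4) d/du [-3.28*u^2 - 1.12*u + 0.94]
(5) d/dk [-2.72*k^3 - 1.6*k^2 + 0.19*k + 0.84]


(1) = (3.2085*n^4 - 0.0414*n^3 + 3.101*n^2 - 9.2478*n + 3.3226)/(2.4025*n^4 - 0.031*n^3 + 3.6891*n^2 - 0.0238*n + 1.4161)
(2) = -60*y - 6
(3) = 6*q*(q + 1)
(4) = -6.56*u - 1.12
(5) = -8.16*k^2 - 3.2*k + 0.19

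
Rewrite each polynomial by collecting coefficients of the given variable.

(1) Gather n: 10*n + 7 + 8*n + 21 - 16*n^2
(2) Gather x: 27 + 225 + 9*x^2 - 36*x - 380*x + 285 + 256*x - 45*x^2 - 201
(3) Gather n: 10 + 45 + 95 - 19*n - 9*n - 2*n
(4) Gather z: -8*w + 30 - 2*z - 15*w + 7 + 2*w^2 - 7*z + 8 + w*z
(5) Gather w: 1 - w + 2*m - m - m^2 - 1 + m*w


(1) = -16*n^2 + 18*n + 28
(2) = -36*x^2 - 160*x + 336
(3) = 150 - 30*n
(4) = 2*w^2 - 23*w + z*(w - 9) + 45
(5) = -m^2 + m + w*(m - 1)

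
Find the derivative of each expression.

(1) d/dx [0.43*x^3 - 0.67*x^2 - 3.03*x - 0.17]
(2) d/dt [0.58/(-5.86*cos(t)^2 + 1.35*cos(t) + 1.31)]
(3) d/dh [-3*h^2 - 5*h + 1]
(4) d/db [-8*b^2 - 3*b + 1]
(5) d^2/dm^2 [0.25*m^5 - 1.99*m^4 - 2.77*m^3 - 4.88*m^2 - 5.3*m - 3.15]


(1) = 1.29*x^2 - 1.34*x - 3.03
(2) = (0.783 - 6.7976*cos(t))*sin(t)/(-5.86*cos(t)^2 + 1.35*cos(t) + 1.31)^2
(3) = -6*h - 5
(4) = -16*b - 3
(5) = 5.0*m^3 - 23.88*m^2 - 16.62*m - 9.76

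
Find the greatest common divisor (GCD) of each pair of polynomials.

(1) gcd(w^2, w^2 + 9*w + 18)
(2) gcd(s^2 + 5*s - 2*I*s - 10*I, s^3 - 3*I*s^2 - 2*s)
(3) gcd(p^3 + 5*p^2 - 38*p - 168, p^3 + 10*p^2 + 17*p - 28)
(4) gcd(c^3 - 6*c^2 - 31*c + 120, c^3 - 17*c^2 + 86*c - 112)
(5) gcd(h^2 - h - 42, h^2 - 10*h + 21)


(1) = 1
(2) = gcd((s + 5)*(s - 2*I), s*(s - 2*I)*(s - I)) = s - 2*I
(3) = p^2 + 11*p + 28
(4) = gcd((c - 8)*(c - 3)*(c + 5), (c - 8)*(c - 7)*(c - 2)) = c - 8
(5) = h - 7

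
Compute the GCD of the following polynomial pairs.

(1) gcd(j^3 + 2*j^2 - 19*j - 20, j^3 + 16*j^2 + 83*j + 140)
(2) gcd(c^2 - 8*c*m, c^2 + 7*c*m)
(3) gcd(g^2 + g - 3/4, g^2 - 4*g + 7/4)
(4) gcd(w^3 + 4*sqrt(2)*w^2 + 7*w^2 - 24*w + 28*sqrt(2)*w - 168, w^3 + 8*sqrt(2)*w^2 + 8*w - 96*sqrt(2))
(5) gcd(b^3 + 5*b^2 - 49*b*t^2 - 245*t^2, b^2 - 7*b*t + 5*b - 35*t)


(1) = j + 5
(2) = c
(3) = gcd((g - 1/2)*(g + 3/2), (g - 7/2)*(g - 1/2)) = g - 1/2
(4) = w^2 + 4*sqrt(2)*w - 24
(5) = gcd((b + 5)*(b - 7*t)*(b + 7*t), (b + 5)*(b - 7*t)) = -b^2 + 7*b*t - 5*b + 35*t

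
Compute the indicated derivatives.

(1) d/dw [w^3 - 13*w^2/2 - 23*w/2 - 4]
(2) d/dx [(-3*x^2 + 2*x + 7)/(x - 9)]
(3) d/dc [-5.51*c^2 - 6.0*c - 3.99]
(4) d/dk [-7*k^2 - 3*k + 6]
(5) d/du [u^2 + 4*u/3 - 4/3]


(1) = 3*w^2 - 13*w - 23/2
(2) = (-3*x^2 + 54*x - 25)/(x^2 - 18*x + 81)
(3) = -11.02*c - 6.0
(4) = -14*k - 3
(5) = 2*u + 4/3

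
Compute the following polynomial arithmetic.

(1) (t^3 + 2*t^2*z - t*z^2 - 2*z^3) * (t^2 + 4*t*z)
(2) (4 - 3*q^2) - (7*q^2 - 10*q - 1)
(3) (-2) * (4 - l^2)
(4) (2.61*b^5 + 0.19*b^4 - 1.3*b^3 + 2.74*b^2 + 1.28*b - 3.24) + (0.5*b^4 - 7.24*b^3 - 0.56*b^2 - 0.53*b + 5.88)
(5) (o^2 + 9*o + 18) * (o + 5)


(1) = t^5 + 6*t^4*z + 7*t^3*z^2 - 6*t^2*z^3 - 8*t*z^4
(2) = -10*q^2 + 10*q + 5
(3) = 2*l^2 - 8
(4) = 2.61*b^5 + 0.69*b^4 - 8.54*b^3 + 2.18*b^2 + 0.75*b + 2.64
(5) = o^3 + 14*o^2 + 63*o + 90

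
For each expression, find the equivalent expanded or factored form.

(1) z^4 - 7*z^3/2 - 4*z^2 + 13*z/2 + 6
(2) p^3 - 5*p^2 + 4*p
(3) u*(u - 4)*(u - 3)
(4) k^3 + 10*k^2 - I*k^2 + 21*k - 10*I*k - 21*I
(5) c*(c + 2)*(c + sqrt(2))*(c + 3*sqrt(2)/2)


(1) = (z - 4)*(z - 3/2)*(z + 1)^2
(2) = p*(p - 4)*(p - 1)
(3) = u^3 - 7*u^2 + 12*u
(4) = (k + 3)*(k + 7)*(k - I)
(5) = c^4 + 2*c^3 + 5*sqrt(2)*c^3/2 + 3*c^2 + 5*sqrt(2)*c^2 + 6*c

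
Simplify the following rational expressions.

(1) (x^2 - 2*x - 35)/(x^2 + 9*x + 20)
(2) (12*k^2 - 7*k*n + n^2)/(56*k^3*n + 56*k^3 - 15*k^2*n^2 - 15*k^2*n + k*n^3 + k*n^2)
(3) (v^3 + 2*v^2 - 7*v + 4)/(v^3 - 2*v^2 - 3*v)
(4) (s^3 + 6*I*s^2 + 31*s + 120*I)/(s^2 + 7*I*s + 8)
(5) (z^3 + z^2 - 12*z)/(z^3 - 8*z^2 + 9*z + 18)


(1) = (x - 7)/(x + 4)
(2) = (12*k^2 - 7*k*n + n^2)/(56*k^3*n + 56*k^3 - 15*k^2*n^2 - 15*k^2*n + k*n^3 + k*n^2)
(3) = (v^3 + 2*v^2 - 7*v + 4)/(v^3 - 2*v^2 - 3*v)
(4) = (s^2 - 2*I*s + 15)/(s - I)
(5) = (z^2 + 4*z)/(z^2 - 5*z - 6)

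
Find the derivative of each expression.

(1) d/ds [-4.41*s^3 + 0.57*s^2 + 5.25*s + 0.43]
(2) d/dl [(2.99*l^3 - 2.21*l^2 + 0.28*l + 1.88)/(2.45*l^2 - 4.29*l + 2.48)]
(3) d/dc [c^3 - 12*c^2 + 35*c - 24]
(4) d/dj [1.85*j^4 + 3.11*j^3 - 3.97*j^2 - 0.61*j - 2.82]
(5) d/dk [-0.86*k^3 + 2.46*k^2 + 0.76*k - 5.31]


(1) = -13.23*s^2 + 1.14*s + 5.25
(2) = (7.3255*l^4 - 25.6542*l^3 + 31.0405*l^2 - 20.1736*l + 8.7596)/(6.0025*l^4 - 21.021*l^3 + 30.5561*l^2 - 21.2784*l + 6.1504)
(3) = 3*c^2 - 24*c + 35
(4) = 7.4*j^3 + 9.33*j^2 - 7.94*j - 0.61
(5) = -2.58*k^2 + 4.92*k + 0.76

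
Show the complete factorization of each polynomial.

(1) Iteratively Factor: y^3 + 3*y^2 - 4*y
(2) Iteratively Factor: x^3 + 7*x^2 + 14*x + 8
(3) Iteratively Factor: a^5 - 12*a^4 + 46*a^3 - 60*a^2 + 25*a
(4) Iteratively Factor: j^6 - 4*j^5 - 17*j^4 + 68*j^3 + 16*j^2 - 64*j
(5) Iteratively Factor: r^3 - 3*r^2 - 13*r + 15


(1) = (y - 1)*(y^2 + 4*y) = (y - 1)*(y + 4)*(y)
(2) = (x + 1)*(x^2 + 6*x + 8) = (x + 1)*(x + 4)*(x + 2)
(3) = (a - 1)*(a^4 - 11*a^3 + 35*a^2 - 25*a) = (a - 5)*(a - 1)*(a^3 - 6*a^2 + 5*a) = (a - 5)*(a - 1)^2*(a^2 - 5*a) = a*(a - 5)*(a - 1)^2*(a - 5)
(4) = (j - 4)*(j^5 - 17*j^3 + 16*j) = j*(j - 4)*(j^4 - 17*j^2 + 16) = j*(j - 4)*(j - 1)*(j^3 + j^2 - 16*j - 16) = j*(j - 4)^2*(j - 1)*(j^2 + 5*j + 4) = j*(j - 4)^2*(j - 1)*(j + 1)*(j + 4)
(5) = (r + 3)*(r^2 - 6*r + 5) = (r - 1)*(r + 3)*(r - 5)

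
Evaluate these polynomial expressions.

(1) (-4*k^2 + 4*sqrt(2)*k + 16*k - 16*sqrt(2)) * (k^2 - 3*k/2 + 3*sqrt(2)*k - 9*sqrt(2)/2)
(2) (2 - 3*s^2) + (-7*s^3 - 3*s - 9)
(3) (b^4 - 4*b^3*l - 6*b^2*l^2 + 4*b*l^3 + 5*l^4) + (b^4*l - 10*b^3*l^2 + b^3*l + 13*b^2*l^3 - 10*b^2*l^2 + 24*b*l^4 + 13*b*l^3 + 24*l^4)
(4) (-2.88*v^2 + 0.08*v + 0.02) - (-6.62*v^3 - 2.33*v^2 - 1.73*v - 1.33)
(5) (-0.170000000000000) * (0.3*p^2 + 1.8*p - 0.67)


(1) = -4*k^4 - 8*sqrt(2)*k^3 + 22*k^3 + 44*sqrt(2)*k^2 - 132*k - 48*sqrt(2)*k + 144
(2) = -7*s^3 - 3*s^2 - 3*s - 7
(3) = b^4*l + b^4 - 10*b^3*l^2 - 3*b^3*l + 13*b^2*l^3 - 16*b^2*l^2 + 24*b*l^4 + 17*b*l^3 + 29*l^4
(4) = 6.62*v^3 - 0.55*v^2 + 1.81*v + 1.35
(5) = -0.051*p^2 - 0.306*p + 0.1139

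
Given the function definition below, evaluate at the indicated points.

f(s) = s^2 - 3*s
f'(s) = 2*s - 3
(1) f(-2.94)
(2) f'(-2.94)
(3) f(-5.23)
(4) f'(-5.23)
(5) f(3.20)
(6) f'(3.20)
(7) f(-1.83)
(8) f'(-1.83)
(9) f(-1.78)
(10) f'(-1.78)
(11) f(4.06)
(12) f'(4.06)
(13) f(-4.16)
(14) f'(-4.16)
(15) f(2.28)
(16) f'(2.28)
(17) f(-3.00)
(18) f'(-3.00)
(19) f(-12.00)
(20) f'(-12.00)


(1) = 17.46
(2) = -8.88
(3) = 43.04
(4) = -13.46
(5) = 0.64
(6) = 3.40
(7) = 8.84
(8) = -6.66
(9) = 8.51
(10) = -6.56
(11) = 4.30
(12) = 5.12
(13) = 29.79
(14) = -11.32
(15) = -1.64
(16) = 1.56
(17) = 18.00
(18) = -9.00
(19) = 180.00
(20) = -27.00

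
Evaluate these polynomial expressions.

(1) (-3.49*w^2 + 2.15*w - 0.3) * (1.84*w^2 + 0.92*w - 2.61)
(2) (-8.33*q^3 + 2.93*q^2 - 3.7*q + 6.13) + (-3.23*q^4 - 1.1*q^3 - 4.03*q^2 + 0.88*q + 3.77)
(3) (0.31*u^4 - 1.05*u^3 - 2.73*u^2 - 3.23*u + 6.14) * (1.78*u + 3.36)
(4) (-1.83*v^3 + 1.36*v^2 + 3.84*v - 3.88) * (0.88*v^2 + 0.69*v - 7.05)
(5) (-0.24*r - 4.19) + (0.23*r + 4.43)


(1) = -6.4216*w^4 + 0.7452*w^3 + 10.5349*w^2 - 5.8875*w + 0.783
(2) = -3.23*q^4 - 9.43*q^3 - 1.1*q^2 - 2.82*q + 9.9
(3) = 0.5518*u^5 - 0.8274*u^4 - 8.3874*u^3 - 14.9222*u^2 + 0.0764*u + 20.6304
(4) = -1.6104*v^5 - 0.0659*v^4 + 17.2191*v^3 - 10.3528*v^2 - 29.7492*v + 27.354
(5) = 0.24 - 0.01*r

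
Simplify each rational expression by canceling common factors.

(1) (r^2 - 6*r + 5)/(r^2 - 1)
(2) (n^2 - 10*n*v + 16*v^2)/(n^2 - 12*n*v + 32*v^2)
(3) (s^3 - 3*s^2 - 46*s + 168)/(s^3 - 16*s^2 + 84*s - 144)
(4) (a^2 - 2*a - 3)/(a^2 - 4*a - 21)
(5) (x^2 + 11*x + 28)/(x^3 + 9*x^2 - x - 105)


(1) = (r - 5)/(r + 1)
(2) = (-n + 2*v)/(-n + 4*v)
(3) = (s + 7)/(s - 6)
(4) = (a^2 - 2*a - 3)/(a^2 - 4*a - 21)
(5) = (x + 4)/(x^2 + 2*x - 15)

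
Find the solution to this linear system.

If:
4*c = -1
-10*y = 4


Then:
c = -1/4
y = -2/5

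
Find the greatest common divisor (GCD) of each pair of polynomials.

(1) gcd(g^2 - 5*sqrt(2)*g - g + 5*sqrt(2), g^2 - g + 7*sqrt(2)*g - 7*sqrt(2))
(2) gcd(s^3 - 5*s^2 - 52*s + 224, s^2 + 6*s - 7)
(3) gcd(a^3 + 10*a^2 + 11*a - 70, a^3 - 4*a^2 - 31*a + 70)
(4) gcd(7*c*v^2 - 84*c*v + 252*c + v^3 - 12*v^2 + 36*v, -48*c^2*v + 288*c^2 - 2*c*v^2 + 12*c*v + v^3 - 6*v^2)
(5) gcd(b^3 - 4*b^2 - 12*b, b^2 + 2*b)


(1) = g - 1
(2) = gcd((s - 8)*(s - 4)*(s + 7), (s - 1)*(s + 7)) = s + 7
(3) = a^2 + 3*a - 10
(4) = gcd((7*c + v)*(v - 6)^2, (-8*c + v)*(6*c + v)*(v - 6)) = v - 6
(5) = gcd(b*(b - 6)*(b + 2), b*(b + 2)) = b^2 + 2*b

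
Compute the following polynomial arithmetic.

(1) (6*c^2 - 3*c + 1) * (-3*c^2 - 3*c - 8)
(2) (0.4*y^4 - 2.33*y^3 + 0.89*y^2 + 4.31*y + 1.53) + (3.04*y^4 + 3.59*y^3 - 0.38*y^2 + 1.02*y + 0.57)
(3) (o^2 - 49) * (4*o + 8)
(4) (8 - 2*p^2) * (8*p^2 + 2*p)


(1) = -18*c^4 - 9*c^3 - 42*c^2 + 21*c - 8
(2) = 3.44*y^4 + 1.26*y^3 + 0.51*y^2 + 5.33*y + 2.1
(3) = 4*o^3 + 8*o^2 - 196*o - 392
(4) = -16*p^4 - 4*p^3 + 64*p^2 + 16*p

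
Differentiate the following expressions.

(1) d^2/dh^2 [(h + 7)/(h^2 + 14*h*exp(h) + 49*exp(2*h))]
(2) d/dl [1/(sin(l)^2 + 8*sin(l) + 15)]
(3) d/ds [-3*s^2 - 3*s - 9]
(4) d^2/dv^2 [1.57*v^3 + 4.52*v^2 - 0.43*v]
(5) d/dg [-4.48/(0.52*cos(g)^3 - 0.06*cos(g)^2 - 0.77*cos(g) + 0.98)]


(1) = 2*(-7*h^2*exp(h) + 98*h*exp(2*h) - 21*h*exp(h) + h + 588*exp(2*h) + 280*exp(h) + 21)/(h^4 + 28*h^3*exp(h) + 294*h^2*exp(2*h) + 1372*h*exp(3*h) + 2401*exp(4*h))
(2) = -2*(sin(l) + 4)*cos(l)/(sin(l)^2 + 8*sin(l) + 15)^2
(3) = -6*s - 3
(4) = 9.42*v + 9.04
(5) = (-6.9888*cos(g)^2 + 0.5376*cos(g) + 3.4496)*sin(g)/(0.52*cos(g)^3 - 0.06*cos(g)^2 - 0.77*cos(g) + 0.98)^2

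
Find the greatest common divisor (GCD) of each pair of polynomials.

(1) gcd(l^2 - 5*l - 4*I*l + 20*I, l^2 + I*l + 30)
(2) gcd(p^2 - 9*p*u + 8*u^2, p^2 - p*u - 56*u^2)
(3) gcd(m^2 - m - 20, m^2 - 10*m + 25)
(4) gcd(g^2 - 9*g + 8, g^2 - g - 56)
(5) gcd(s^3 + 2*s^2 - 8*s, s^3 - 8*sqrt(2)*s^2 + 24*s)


(1) = gcd((l - 5)*(l - 4*I), (l - 5*I)*(l + 6*I)) = 1
(2) = p - 8*u
(3) = gcd((m - 5)*(m + 4), (m - 5)^2) = m - 5
(4) = gcd((g - 8)*(g - 1), (g - 8)*(g + 7)) = g - 8
(5) = gcd(s*(s - 2)*(s + 4), s*(s - 6*sqrt(2))*(s - 2*sqrt(2))) = s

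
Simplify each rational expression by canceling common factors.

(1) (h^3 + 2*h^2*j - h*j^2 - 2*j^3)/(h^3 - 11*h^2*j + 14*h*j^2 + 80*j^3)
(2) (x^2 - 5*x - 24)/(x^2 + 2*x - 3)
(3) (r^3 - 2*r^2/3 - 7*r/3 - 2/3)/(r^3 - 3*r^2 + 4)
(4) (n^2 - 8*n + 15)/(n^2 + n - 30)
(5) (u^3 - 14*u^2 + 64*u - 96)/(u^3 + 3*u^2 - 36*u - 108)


(1) = (h^2 - j^2)/(h^2 - 13*h*j + 40*j^2)
(2) = (x - 8)/(x - 1)
(3) = (3*r + 1)/(3*r - 6)
(4) = (n - 3)/(n + 6)
(5) = (u^2 - 8*u + 16)/(u^2 + 9*u + 18)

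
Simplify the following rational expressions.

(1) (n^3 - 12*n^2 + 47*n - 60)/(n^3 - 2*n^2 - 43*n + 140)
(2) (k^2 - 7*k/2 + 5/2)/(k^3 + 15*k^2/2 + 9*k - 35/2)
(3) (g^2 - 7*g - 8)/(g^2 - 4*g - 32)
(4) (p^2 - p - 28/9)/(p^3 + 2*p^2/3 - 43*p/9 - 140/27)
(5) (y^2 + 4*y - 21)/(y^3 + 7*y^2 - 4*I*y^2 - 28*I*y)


(1) = (n - 3)/(n + 7)
(2) = (2*k - 5)/(2*k^2 + 17*k + 35)
(3) = (g + 1)/(g + 4)
(4) = 3/(3*p + 5)
(5) = (y - 3)/(y^2 - 4*I*y)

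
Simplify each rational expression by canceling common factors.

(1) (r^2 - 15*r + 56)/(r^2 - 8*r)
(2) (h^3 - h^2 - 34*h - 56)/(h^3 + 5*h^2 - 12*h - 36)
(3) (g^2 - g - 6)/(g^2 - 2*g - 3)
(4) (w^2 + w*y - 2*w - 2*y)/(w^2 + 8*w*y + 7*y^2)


(1) = (r - 7)/r
(2) = (h^2 - 3*h - 28)/(h^2 + 3*h - 18)
(3) = (g + 2)/(g + 1)
(4) = (w - 2)/(w + 7*y)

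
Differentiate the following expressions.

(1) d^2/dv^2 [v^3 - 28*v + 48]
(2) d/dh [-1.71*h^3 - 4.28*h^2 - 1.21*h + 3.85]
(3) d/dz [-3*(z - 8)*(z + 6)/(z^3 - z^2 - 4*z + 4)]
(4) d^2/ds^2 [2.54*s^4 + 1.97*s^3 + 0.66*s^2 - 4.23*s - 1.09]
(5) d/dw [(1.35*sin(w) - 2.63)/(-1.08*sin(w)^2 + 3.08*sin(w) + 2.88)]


(1) = 6*v
(2) = -5.13*h^2 - 8.56*h - 1.21
(3) = 3*(2*(1 - z)*(z^3 - z^2 - 4*z + 4) - (z - 8)*(z + 6)*(-3*z^2 + 2*z + 4))/(z^3 - z^2 - 4*z + 4)^2
(4) = 30.48*s^2 + 11.82*s + 1.32
(5) = (1.458*sin(w)^2 - 5.6808*sin(w) + 11.9884)*cos(w)/(1.1664*sin(w)^4 - 6.6528*sin(w)^3 + 3.2656*sin(w)^2 + 17.7408*sin(w) + 8.2944)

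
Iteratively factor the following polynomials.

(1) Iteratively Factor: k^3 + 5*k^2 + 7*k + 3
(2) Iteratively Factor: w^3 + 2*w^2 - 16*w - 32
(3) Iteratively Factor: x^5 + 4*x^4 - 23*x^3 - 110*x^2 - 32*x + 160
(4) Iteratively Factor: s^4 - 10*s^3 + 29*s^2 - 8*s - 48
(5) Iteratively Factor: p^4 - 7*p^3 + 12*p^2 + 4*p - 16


(1) = (k + 1)*(k^2 + 4*k + 3) = (k + 1)^2*(k + 3)
(2) = (w + 2)*(w^2 - 16) = (w + 2)*(w + 4)*(w - 4)
(3) = (x + 4)*(x^4 - 23*x^2 - 18*x + 40) = (x - 1)*(x + 4)*(x^3 + x^2 - 22*x - 40) = (x - 5)*(x - 1)*(x + 4)*(x^2 + 6*x + 8) = (x - 5)*(x - 1)*(x + 4)^2*(x + 2)
(4) = (s - 3)*(s^3 - 7*s^2 + 8*s + 16) = (s - 4)*(s - 3)*(s^2 - 3*s - 4) = (s - 4)*(s - 3)*(s + 1)*(s - 4)
(5) = (p + 1)*(p^3 - 8*p^2 + 20*p - 16) = (p - 4)*(p + 1)*(p^2 - 4*p + 4) = (p - 4)*(p - 2)*(p + 1)*(p - 2)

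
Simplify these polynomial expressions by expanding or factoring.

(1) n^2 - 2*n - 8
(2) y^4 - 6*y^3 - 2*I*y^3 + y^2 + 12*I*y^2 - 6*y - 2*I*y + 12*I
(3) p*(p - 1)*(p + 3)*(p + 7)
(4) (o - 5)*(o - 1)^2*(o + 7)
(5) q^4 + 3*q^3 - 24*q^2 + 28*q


(1) = (n - 4)*(n + 2)
(2) = (y - 6)*(y - 2*I)*(y - I)*(y + I)
(3) = p^4 + 9*p^3 + 11*p^2 - 21*p
(4) = o^4 - 38*o^2 + 72*o - 35
(5) = q*(q - 2)^2*(q + 7)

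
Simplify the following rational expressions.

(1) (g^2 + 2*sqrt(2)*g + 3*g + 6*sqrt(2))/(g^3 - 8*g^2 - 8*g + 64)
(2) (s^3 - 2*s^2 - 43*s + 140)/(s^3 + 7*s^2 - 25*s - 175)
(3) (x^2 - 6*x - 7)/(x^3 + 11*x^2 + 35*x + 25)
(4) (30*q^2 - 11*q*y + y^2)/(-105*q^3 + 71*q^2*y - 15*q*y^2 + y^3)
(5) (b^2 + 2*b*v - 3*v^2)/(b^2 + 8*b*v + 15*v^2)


(1) = (g + 3)/(g^2 + g*(-8 - 2*sqrt(2)) + 16*sqrt(2))
(2) = (s - 4)/(s + 5)
(3) = (x - 7)/(x^2 + 10*x + 25)
(4) = (-6*q + y)/(21*q^2 - 10*q*y + y^2)
(5) = (b - v)/(b + 5*v)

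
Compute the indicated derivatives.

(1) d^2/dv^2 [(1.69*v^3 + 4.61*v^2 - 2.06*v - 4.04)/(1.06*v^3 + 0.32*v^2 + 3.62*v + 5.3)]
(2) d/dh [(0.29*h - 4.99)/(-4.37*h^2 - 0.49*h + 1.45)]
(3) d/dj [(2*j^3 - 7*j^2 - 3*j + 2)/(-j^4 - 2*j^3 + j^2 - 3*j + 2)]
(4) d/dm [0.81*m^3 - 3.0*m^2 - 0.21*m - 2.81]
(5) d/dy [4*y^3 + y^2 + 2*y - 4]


(1) = (9.213096*v^6 - 52.796904*v^5 - 278.734632*v^4 - 341.244288*v^3 + 191.015736*v^2 + 413.895864*v + 245.856248)/(1.191016*v^9 + 1.078656*v^8 + 12.527928*v^7 + 25.265432*v^6 + 53.570616*v^5 + 136.231344*v^4 + 173.601248*v^3 + 235.32636*v^2 + 305.0574*v + 148.877)
(2) = (1.2673*h^2 - 43.6126*h - 2.0246)/(19.0969*h^4 + 4.2826*h^3 - 12.4329*h^2 - 1.421*h + 2.1025)
(3) = j*(2*j^5 - 14*j^4 - 21*j^3 - 16*j^2 + 48*j - 32)/(j^8 + 4*j^7 + 2*j^6 + 2*j^5 + 9*j^4 - 14*j^3 + 13*j^2 - 12*j + 4)
(4) = 2.43*m^2 - 6.0*m - 0.21
(5) = 12*y^2 + 2*y + 2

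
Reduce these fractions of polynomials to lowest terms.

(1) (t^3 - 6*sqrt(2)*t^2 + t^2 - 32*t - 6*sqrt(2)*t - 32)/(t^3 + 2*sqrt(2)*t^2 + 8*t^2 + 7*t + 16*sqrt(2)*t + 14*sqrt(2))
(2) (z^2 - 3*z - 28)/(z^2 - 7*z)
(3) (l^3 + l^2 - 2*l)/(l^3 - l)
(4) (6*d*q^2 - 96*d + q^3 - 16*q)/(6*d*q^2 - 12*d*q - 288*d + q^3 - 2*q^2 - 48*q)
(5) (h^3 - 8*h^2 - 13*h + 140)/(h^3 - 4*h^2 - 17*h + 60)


(1) = (t - 8*sqrt(2))/(t + 7)
(2) = (z + 4)/z
(3) = (l + 2)/(l + 1)
(4) = (q^2 - 16)/(q^2 - 2*q - 48)
(5) = (h - 7)/(h - 3)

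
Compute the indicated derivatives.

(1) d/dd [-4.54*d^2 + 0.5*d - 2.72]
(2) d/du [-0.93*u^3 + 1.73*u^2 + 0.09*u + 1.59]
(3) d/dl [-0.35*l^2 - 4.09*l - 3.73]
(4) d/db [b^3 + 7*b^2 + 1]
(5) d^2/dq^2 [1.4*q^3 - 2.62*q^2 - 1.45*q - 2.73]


(1) = 0.5 - 9.08*d
(2) = -2.79*u^2 + 3.46*u + 0.09
(3) = -0.7*l - 4.09
(4) = b*(3*b + 14)
(5) = 8.4*q - 5.24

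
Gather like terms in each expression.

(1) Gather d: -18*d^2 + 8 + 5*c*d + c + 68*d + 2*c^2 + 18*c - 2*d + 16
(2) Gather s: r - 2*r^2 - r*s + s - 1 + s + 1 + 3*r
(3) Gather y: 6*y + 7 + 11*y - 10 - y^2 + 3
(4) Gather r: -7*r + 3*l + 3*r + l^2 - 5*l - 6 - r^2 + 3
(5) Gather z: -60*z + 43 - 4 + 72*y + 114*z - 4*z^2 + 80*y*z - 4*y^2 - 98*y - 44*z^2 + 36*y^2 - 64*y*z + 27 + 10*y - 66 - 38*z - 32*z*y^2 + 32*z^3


(1) = 2*c^2 + 19*c - 18*d^2 + d*(5*c + 66) + 24
(2) = -2*r^2 + 4*r + s*(2 - r)
(3) = -y^2 + 17*y
(4) = l^2 - 2*l - r^2 - 4*r - 3
(5) = 32*y^2 - 16*y + 32*z^3 - 48*z^2 + z*(-32*y^2 + 16*y + 16)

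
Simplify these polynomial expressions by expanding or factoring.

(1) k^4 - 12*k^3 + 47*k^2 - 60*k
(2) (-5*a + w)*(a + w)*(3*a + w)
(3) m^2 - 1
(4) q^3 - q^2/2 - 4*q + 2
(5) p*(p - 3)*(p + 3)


(1) = k*(k - 5)*(k - 4)*(k - 3)
(2) = -15*a^3 - 17*a^2*w - a*w^2 + w^3
(3) = (m - 1)*(m + 1)
(4) = (q - 2)*(q - 1/2)*(q + 2)
(5) = p^3 - 9*p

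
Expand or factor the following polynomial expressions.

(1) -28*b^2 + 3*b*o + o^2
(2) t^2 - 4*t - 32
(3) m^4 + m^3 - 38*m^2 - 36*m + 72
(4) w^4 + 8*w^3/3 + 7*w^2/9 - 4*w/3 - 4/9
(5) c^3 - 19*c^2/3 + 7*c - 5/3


(1) = (-4*b + o)*(7*b + o)
(2) = (t - 8)*(t + 4)
(3) = (m - 6)*(m - 1)*(m + 2)*(m + 6)
(4) = (w - 2/3)*(w + 1/3)*(w + 1)*(w + 2)
(5) = (c - 5)*(c - 1)*(c - 1/3)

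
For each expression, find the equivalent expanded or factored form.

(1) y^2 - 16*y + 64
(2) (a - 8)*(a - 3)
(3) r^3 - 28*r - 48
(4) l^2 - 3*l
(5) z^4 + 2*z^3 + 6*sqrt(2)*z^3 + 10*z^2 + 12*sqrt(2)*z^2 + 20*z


(1) = (y - 8)^2
(2) = a^2 - 11*a + 24
(3) = (r - 6)*(r + 2)*(r + 4)
(4) = l*(l - 3)
(5) = z*(z + 2)*(z + sqrt(2))*(z + 5*sqrt(2))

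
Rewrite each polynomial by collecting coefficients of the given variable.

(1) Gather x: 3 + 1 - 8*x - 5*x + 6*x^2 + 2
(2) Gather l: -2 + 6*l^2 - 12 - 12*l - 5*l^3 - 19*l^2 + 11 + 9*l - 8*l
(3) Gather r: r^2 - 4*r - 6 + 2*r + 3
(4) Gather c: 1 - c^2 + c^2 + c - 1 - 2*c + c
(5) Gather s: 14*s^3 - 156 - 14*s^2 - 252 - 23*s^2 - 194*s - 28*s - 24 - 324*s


(1) = 6*x^2 - 13*x + 6
(2) = -5*l^3 - 13*l^2 - 11*l - 3
(3) = r^2 - 2*r - 3
(4) = 0
(5) = 14*s^3 - 37*s^2 - 546*s - 432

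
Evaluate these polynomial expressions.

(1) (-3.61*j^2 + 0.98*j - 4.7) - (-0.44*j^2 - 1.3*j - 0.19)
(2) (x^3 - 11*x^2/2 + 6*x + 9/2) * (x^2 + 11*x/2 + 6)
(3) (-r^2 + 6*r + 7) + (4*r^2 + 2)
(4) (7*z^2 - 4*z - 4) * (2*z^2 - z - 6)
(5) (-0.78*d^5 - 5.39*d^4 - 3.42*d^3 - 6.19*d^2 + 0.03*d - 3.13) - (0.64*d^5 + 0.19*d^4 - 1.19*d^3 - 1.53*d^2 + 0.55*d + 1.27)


(1) = -3.17*j^2 + 2.28*j - 4.51
(2) = x^5 - 73*x^3/4 + 9*x^2/2 + 243*x/4 + 27
(3) = 3*r^2 + 6*r + 9
(4) = 14*z^4 - 15*z^3 - 46*z^2 + 28*z + 24
(5) = -1.42*d^5 - 5.58*d^4 - 2.23*d^3 - 4.66*d^2 - 0.52*d - 4.4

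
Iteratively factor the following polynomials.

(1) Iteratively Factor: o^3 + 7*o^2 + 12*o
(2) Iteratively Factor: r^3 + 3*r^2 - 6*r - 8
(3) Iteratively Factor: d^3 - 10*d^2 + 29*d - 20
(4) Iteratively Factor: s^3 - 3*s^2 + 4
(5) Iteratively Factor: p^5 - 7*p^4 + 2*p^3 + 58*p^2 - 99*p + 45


(1) = (o + 4)*(o^2 + 3*o) = (o + 3)*(o + 4)*(o)
(2) = (r - 2)*(r^2 + 5*r + 4) = (r - 2)*(r + 4)*(r + 1)
(3) = (d - 5)*(d^2 - 5*d + 4) = (d - 5)*(d - 1)*(d - 4)
(4) = (s - 2)*(s^2 - s - 2) = (s - 2)^2*(s + 1)
(5) = (p - 1)*(p^4 - 6*p^3 - 4*p^2 + 54*p - 45) = (p - 3)*(p - 1)*(p^3 - 3*p^2 - 13*p + 15) = (p - 3)*(p - 1)^2*(p^2 - 2*p - 15) = (p - 5)*(p - 3)*(p - 1)^2*(p + 3)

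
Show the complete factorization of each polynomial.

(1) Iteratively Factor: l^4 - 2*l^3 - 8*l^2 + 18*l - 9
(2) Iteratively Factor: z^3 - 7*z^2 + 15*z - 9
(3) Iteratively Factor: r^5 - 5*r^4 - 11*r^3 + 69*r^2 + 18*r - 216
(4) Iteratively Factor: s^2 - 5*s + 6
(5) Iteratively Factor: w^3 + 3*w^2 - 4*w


(1) = (l - 3)*(l^3 + l^2 - 5*l + 3) = (l - 3)*(l - 1)*(l^2 + 2*l - 3) = (l - 3)*(l - 1)*(l + 3)*(l - 1)
(2) = (z - 3)*(z^2 - 4*z + 3) = (z - 3)*(z - 1)*(z - 3)
(3) = (r - 3)*(r^4 - 2*r^3 - 17*r^2 + 18*r + 72) = (r - 3)^2*(r^3 + r^2 - 14*r - 24) = (r - 4)*(r - 3)^2*(r^2 + 5*r + 6) = (r - 4)*(r - 3)^2*(r + 3)*(r + 2)
(4) = (s - 3)*(s - 2)
(5) = (w - 1)*(w^2 + 4*w) = w*(w - 1)*(w + 4)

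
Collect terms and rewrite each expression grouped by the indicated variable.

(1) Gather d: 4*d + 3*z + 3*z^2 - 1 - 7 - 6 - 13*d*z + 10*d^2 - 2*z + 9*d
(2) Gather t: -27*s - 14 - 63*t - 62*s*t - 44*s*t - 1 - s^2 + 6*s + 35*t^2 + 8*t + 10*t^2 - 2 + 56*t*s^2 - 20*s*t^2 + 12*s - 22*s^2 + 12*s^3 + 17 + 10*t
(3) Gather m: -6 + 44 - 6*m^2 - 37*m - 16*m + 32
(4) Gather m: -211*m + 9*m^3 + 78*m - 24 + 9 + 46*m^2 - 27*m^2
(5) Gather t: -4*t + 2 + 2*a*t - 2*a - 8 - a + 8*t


(1) = 10*d^2 + d*(13 - 13*z) + 3*z^2 + z - 14
(2) = 12*s^3 - 23*s^2 - 9*s + t^2*(45 - 20*s) + t*(56*s^2 - 106*s - 45)
(3) = -6*m^2 - 53*m + 70
(4) = 9*m^3 + 19*m^2 - 133*m - 15
(5) = -3*a + t*(2*a + 4) - 6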